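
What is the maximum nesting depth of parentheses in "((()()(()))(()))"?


Input: "((()()(()))(()))"
Tracking depth:
  Position 0 '(': depth becomes 1
  Position 1 '(': depth becomes 2
  Position 2 '(': depth becomes 3
  Position 3 ')': depth becomes 2
  Position 4 '(': depth becomes 3
  Position 5 ')': depth becomes 2
  Position 6 '(': depth becomes 3
  Position 7 '(': depth becomes 4
  Position 8 ')': depth becomes 3
  Position 9 ')': depth becomes 2
  Position 10 ')': depth becomes 1
  Position 11 '(': depth becomes 2
  Position 12 '(': depth becomes 3
  Position 13 ')': depth becomes 2
  Position 14 ')': depth becomes 1
  Position 15 ')': depth becomes 0
Maximum depth reached: 4

4


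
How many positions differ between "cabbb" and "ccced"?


Comparing "cabbb" and "ccced" position by position:
  Position 0: 'c' vs 'c' => same
  Position 1: 'a' vs 'c' => DIFFER
  Position 2: 'b' vs 'c' => DIFFER
  Position 3: 'b' vs 'e' => DIFFER
  Position 4: 'b' vs 'd' => DIFFER
Positions that differ: 4

4


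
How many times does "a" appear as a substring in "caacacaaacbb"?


Searching for "a" in "caacacaaacbb"
Scanning each position:
  Position 0: "c" => no
  Position 1: "a" => MATCH
  Position 2: "a" => MATCH
  Position 3: "c" => no
  Position 4: "a" => MATCH
  Position 5: "c" => no
  Position 6: "a" => MATCH
  Position 7: "a" => MATCH
  Position 8: "a" => MATCH
  Position 9: "c" => no
  Position 10: "b" => no
  Position 11: "b" => no
Total occurrences: 6

6


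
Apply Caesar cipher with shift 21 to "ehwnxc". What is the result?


Caesar cipher: shift "ehwnxc" by 21
  'e' (pos 4) + 21 = pos 25 = 'z'
  'h' (pos 7) + 21 = pos 2 = 'c'
  'w' (pos 22) + 21 = pos 17 = 'r'
  'n' (pos 13) + 21 = pos 8 = 'i'
  'x' (pos 23) + 21 = pos 18 = 's'
  'c' (pos 2) + 21 = pos 23 = 'x'
Result: zcrisx

zcrisx


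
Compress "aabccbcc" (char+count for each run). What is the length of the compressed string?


Input: aabccbcc
Runs:
  'a' x 2 => "a2"
  'b' x 1 => "b1"
  'c' x 2 => "c2"
  'b' x 1 => "b1"
  'c' x 2 => "c2"
Compressed: "a2b1c2b1c2"
Compressed length: 10

10


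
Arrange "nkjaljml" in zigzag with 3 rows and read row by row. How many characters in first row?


Zigzag "nkjaljml" into 3 rows:
Placing characters:
  'n' => row 0
  'k' => row 1
  'j' => row 2
  'a' => row 1
  'l' => row 0
  'j' => row 1
  'm' => row 2
  'l' => row 1
Rows:
  Row 0: "nl"
  Row 1: "kajl"
  Row 2: "jm"
First row length: 2

2


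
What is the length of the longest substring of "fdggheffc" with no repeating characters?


Input: "fdggheffc"
Sliding window (track last position of each char):
  Position 0 ('f'): window [0,0] length 1 -- new best
  Position 1 ('d'): window [0,1] length 2 -- new best
  Position 2 ('g'): window [0,2] length 3 -- new best
  Position 3 ('g'): repeat (last at 2), move window start to 3
  Position 3 ('g'): window [3,3] length 1
  Position 4 ('h'): window [3,4] length 2
  Position 5 ('e'): window [3,5] length 3
  Position 6 ('f'): window [3,6] length 4 -- new best
  Position 7 ('f'): repeat (last at 6), move window start to 7
  Position 7 ('f'): window [7,7] length 1
  Position 8 ('c'): window [7,8] length 2
Longest substring with no repeats: "ghef" with length 4

4


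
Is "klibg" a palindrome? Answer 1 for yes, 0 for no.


Input: klibg
Reversed: gbilk
  Compare pos 0 ('k') with pos 4 ('g'): MISMATCH
  Compare pos 1 ('l') with pos 3 ('b'): MISMATCH
Result: not a palindrome

0


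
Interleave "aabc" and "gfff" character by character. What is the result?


Interleaving "aabc" and "gfff":
  Position 0: 'a' from first, 'g' from second => "ag"
  Position 1: 'a' from first, 'f' from second => "af"
  Position 2: 'b' from first, 'f' from second => "bf"
  Position 3: 'c' from first, 'f' from second => "cf"
Result: agafbfcf

agafbfcf


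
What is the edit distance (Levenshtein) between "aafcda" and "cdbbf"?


Computing edit distance: "aafcda" -> "cdbbf"
DP table:
           c    d    b    b    f
      0    1    2    3    4    5
  a   1    1    2    3    4    5
  a   2    2    2    3    4    5
  f   3    3    3    3    4    4
  c   4    3    4    4    4    5
  d   5    4    3    4    5    5
  a   6    5    4    4    5    6
Edit distance = dp[6][5] = 6

6


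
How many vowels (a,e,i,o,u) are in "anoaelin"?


Input: anoaelin
Checking each character:
  'a' at position 0: vowel (running total: 1)
  'n' at position 1: consonant
  'o' at position 2: vowel (running total: 2)
  'a' at position 3: vowel (running total: 3)
  'e' at position 4: vowel (running total: 4)
  'l' at position 5: consonant
  'i' at position 6: vowel (running total: 5)
  'n' at position 7: consonant
Total vowels: 5

5


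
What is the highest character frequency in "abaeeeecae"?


Input: abaeeeecae
Character counts:
  'a': 3
  'b': 1
  'c': 1
  'e': 5
Maximum frequency: 5

5


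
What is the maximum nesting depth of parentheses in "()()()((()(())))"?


Input: "()()()((()(())))"
Tracking depth:
  Position 0 '(': depth becomes 1
  Position 1 ')': depth becomes 0
  Position 2 '(': depth becomes 1
  Position 3 ')': depth becomes 0
  Position 4 '(': depth becomes 1
  Position 5 ')': depth becomes 0
  Position 6 '(': depth becomes 1
  Position 7 '(': depth becomes 2
  Position 8 '(': depth becomes 3
  Position 9 ')': depth becomes 2
  Position 10 '(': depth becomes 3
  Position 11 '(': depth becomes 4
  Position 12 ')': depth becomes 3
  Position 13 ')': depth becomes 2
  Position 14 ')': depth becomes 1
  Position 15 ')': depth becomes 0
Maximum depth reached: 4

4


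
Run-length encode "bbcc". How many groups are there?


Input: bbcc
Scanning for consecutive runs:
  Group 1: 'b' x 2 (positions 0-1)
  Group 2: 'c' x 2 (positions 2-3)
Total groups: 2

2


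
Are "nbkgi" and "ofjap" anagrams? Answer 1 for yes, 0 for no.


Strings: "nbkgi", "ofjap"
Sorted first:  bgikn
Sorted second: afjop
Differ at position 0: 'b' vs 'a' => not anagrams

0


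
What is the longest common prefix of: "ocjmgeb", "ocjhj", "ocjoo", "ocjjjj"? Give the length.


Words: ocjmgeb, ocjhj, ocjoo, ocjjjj
  Position 0: all 'o' => match
  Position 1: all 'c' => match
  Position 2: all 'j' => match
  Position 3: ('m', 'h', 'o', 'j') => mismatch, stop
LCP = "ocj" (length 3)

3


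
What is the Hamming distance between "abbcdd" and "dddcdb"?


Comparing "abbcdd" and "dddcdb" position by position:
  Position 0: 'a' vs 'd' => differ
  Position 1: 'b' vs 'd' => differ
  Position 2: 'b' vs 'd' => differ
  Position 3: 'c' vs 'c' => same
  Position 4: 'd' vs 'd' => same
  Position 5: 'd' vs 'b' => differ
Total differences (Hamming distance): 4

4


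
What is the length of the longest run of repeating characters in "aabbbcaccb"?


Input: "aabbbcaccb"
Scanning for longest run:
  Position 1 ('a'): continues run of 'a', length=2
  Position 2 ('b'): new char, reset run to 1
  Position 3 ('b'): continues run of 'b', length=2
  Position 4 ('b'): continues run of 'b', length=3
  Position 5 ('c'): new char, reset run to 1
  Position 6 ('a'): new char, reset run to 1
  Position 7 ('c'): new char, reset run to 1
  Position 8 ('c'): continues run of 'c', length=2
  Position 9 ('b'): new char, reset run to 1
Longest run: 'b' with length 3

3


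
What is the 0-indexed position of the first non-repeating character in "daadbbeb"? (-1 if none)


Input: daadbbeb
Character frequencies:
  'a': 2
  'b': 3
  'd': 2
  'e': 1
Scanning left to right for freq == 1:
  Position 0 ('d'): freq=2, skip
  Position 1 ('a'): freq=2, skip
  Position 2 ('a'): freq=2, skip
  Position 3 ('d'): freq=2, skip
  Position 4 ('b'): freq=3, skip
  Position 5 ('b'): freq=3, skip
  Position 6 ('e'): unique! => answer = 6

6


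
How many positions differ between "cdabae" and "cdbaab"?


Comparing "cdabae" and "cdbaab" position by position:
  Position 0: 'c' vs 'c' => same
  Position 1: 'd' vs 'd' => same
  Position 2: 'a' vs 'b' => DIFFER
  Position 3: 'b' vs 'a' => DIFFER
  Position 4: 'a' vs 'a' => same
  Position 5: 'e' vs 'b' => DIFFER
Positions that differ: 3

3


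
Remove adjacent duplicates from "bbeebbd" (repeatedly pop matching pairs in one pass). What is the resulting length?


Input: bbeebbd
Stack-based adjacent duplicate removal:
  Read 'b': push. Stack: b
  Read 'b': matches stack top 'b' => pop. Stack: (empty)
  Read 'e': push. Stack: e
  Read 'e': matches stack top 'e' => pop. Stack: (empty)
  Read 'b': push. Stack: b
  Read 'b': matches stack top 'b' => pop. Stack: (empty)
  Read 'd': push. Stack: d
Final stack: "d" (length 1)

1


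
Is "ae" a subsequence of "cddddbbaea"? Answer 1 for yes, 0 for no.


Check if "ae" is a subsequence of "cddddbbaea"
Greedy scan:
  Position 0 ('c'): no match needed
  Position 1 ('d'): no match needed
  Position 2 ('d'): no match needed
  Position 3 ('d'): no match needed
  Position 4 ('d'): no match needed
  Position 5 ('b'): no match needed
  Position 6 ('b'): no match needed
  Position 7 ('a'): matches sub[0] = 'a'
  Position 8 ('e'): matches sub[1] = 'e'
  Position 9 ('a'): no match needed
All 2 characters matched => is a subsequence

1


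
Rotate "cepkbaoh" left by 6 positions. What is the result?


Input: "cepkbaoh", rotate left by 6
First 6 characters: "cepkba"
Remaining characters: "oh"
Concatenate remaining + first: "oh" + "cepkba" = "ohcepkba"

ohcepkba


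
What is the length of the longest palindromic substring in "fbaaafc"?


Input: "fbaaafc"
Checking substrings for palindromes:
  [2:5] "aaa" (len 3) => palindrome
  [2:4] "aa" (len 2) => palindrome
  [3:5] "aa" (len 2) => palindrome
Longest palindromic substring: "aaa" with length 3

3


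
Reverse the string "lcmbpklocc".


Input: lcmbpklocc
Reading characters right to left:
  Position 9: 'c'
  Position 8: 'c'
  Position 7: 'o'
  Position 6: 'l'
  Position 5: 'k'
  Position 4: 'p'
  Position 3: 'b'
  Position 2: 'm'
  Position 1: 'c'
  Position 0: 'l'
Reversed: ccolkpbmcl

ccolkpbmcl


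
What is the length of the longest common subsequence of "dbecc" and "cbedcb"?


LCS of "dbecc" and "cbedcb"
DP table:
           c    b    e    d    c    b
      0    0    0    0    0    0    0
  d   0    0    0    0    1    1    1
  b   0    0    1    1    1    1    2
  e   0    0    1    2    2    2    2
  c   0    1    1    2    2    3    3
  c   0    1    1    2    2    3    3
LCS length = dp[5][6] = 3

3


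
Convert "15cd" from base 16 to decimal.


Input: "15cd" in base 16
Positional expansion:
  Digit '1' (value 1) x 16^3 = 4096
  Digit '5' (value 5) x 16^2 = 1280
  Digit 'c' (value 12) x 16^1 = 192
  Digit 'd' (value 13) x 16^0 = 13
Sum = 5581

5581


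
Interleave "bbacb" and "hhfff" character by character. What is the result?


Interleaving "bbacb" and "hhfff":
  Position 0: 'b' from first, 'h' from second => "bh"
  Position 1: 'b' from first, 'h' from second => "bh"
  Position 2: 'a' from first, 'f' from second => "af"
  Position 3: 'c' from first, 'f' from second => "cf"
  Position 4: 'b' from first, 'f' from second => "bf"
Result: bhbhafcfbf

bhbhafcfbf


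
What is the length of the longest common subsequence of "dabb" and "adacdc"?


LCS of "dabb" and "adacdc"
DP table:
           a    d    a    c    d    c
      0    0    0    0    0    0    0
  d   0    0    1    1    1    1    1
  a   0    1    1    2    2    2    2
  b   0    1    1    2    2    2    2
  b   0    1    1    2    2    2    2
LCS length = dp[4][6] = 2

2


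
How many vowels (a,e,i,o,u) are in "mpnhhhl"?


Input: mpnhhhl
Checking each character:
  'm' at position 0: consonant
  'p' at position 1: consonant
  'n' at position 2: consonant
  'h' at position 3: consonant
  'h' at position 4: consonant
  'h' at position 5: consonant
  'l' at position 6: consonant
Total vowels: 0

0


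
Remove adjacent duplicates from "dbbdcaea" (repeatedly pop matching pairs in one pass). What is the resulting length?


Input: dbbdcaea
Stack-based adjacent duplicate removal:
  Read 'd': push. Stack: d
  Read 'b': push. Stack: db
  Read 'b': matches stack top 'b' => pop. Stack: d
  Read 'd': matches stack top 'd' => pop. Stack: (empty)
  Read 'c': push. Stack: c
  Read 'a': push. Stack: ca
  Read 'e': push. Stack: cae
  Read 'a': push. Stack: caea
Final stack: "caea" (length 4)

4


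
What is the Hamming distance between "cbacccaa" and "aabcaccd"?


Comparing "cbacccaa" and "aabcaccd" position by position:
  Position 0: 'c' vs 'a' => differ
  Position 1: 'b' vs 'a' => differ
  Position 2: 'a' vs 'b' => differ
  Position 3: 'c' vs 'c' => same
  Position 4: 'c' vs 'a' => differ
  Position 5: 'c' vs 'c' => same
  Position 6: 'a' vs 'c' => differ
  Position 7: 'a' vs 'd' => differ
Total differences (Hamming distance): 6

6


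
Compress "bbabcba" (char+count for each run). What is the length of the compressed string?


Input: bbabcba
Runs:
  'b' x 2 => "b2"
  'a' x 1 => "a1"
  'b' x 1 => "b1"
  'c' x 1 => "c1"
  'b' x 1 => "b1"
  'a' x 1 => "a1"
Compressed: "b2a1b1c1b1a1"
Compressed length: 12

12


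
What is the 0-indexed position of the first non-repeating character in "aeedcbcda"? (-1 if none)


Input: aeedcbcda
Character frequencies:
  'a': 2
  'b': 1
  'c': 2
  'd': 2
  'e': 2
Scanning left to right for freq == 1:
  Position 0 ('a'): freq=2, skip
  Position 1 ('e'): freq=2, skip
  Position 2 ('e'): freq=2, skip
  Position 3 ('d'): freq=2, skip
  Position 4 ('c'): freq=2, skip
  Position 5 ('b'): unique! => answer = 5

5


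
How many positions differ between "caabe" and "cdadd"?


Comparing "caabe" and "cdadd" position by position:
  Position 0: 'c' vs 'c' => same
  Position 1: 'a' vs 'd' => DIFFER
  Position 2: 'a' vs 'a' => same
  Position 3: 'b' vs 'd' => DIFFER
  Position 4: 'e' vs 'd' => DIFFER
Positions that differ: 3

3


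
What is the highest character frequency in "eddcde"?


Input: eddcde
Character counts:
  'c': 1
  'd': 3
  'e': 2
Maximum frequency: 3

3


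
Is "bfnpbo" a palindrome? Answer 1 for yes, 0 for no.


Input: bfnpbo
Reversed: obpnfb
  Compare pos 0 ('b') with pos 5 ('o'): MISMATCH
  Compare pos 1 ('f') with pos 4 ('b'): MISMATCH
  Compare pos 2 ('n') with pos 3 ('p'): MISMATCH
Result: not a palindrome

0


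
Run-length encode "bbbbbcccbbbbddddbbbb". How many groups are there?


Input: bbbbbcccbbbbddddbbbb
Scanning for consecutive runs:
  Group 1: 'b' x 5 (positions 0-4)
  Group 2: 'c' x 3 (positions 5-7)
  Group 3: 'b' x 4 (positions 8-11)
  Group 4: 'd' x 4 (positions 12-15)
  Group 5: 'b' x 4 (positions 16-19)
Total groups: 5

5


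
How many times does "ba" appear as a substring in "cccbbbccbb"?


Searching for "ba" in "cccbbbccbb"
Scanning each position:
  Position 0: "cc" => no
  Position 1: "cc" => no
  Position 2: "cb" => no
  Position 3: "bb" => no
  Position 4: "bb" => no
  Position 5: "bc" => no
  Position 6: "cc" => no
  Position 7: "cb" => no
  Position 8: "bb" => no
Total occurrences: 0

0


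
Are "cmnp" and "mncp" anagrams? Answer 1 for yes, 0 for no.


Strings: "cmnp", "mncp"
Sorted first:  cmnp
Sorted second: cmnp
Sorted forms match => anagrams

1


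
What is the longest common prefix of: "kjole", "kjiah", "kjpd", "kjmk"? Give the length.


Words: kjole, kjiah, kjpd, kjmk
  Position 0: all 'k' => match
  Position 1: all 'j' => match
  Position 2: ('o', 'i', 'p', 'm') => mismatch, stop
LCP = "kj" (length 2)

2


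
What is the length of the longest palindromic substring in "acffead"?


Input: "acffead"
Checking substrings for palindromes:
  [2:4] "ff" (len 2) => palindrome
Longest palindromic substring: "ff" with length 2

2


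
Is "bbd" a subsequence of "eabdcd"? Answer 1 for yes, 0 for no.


Check if "bbd" is a subsequence of "eabdcd"
Greedy scan:
  Position 0 ('e'): no match needed
  Position 1 ('a'): no match needed
  Position 2 ('b'): matches sub[0] = 'b'
  Position 3 ('d'): no match needed
  Position 4 ('c'): no match needed
  Position 5 ('d'): no match needed
Only matched 1/3 characters => not a subsequence

0


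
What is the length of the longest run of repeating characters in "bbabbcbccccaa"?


Input: "bbabbcbccccaa"
Scanning for longest run:
  Position 1 ('b'): continues run of 'b', length=2
  Position 2 ('a'): new char, reset run to 1
  Position 3 ('b'): new char, reset run to 1
  Position 4 ('b'): continues run of 'b', length=2
  Position 5 ('c'): new char, reset run to 1
  Position 6 ('b'): new char, reset run to 1
  Position 7 ('c'): new char, reset run to 1
  Position 8 ('c'): continues run of 'c', length=2
  Position 9 ('c'): continues run of 'c', length=3
  Position 10 ('c'): continues run of 'c', length=4
  Position 11 ('a'): new char, reset run to 1
  Position 12 ('a'): continues run of 'a', length=2
Longest run: 'c' with length 4

4


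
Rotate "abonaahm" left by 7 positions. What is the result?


Input: "abonaahm", rotate left by 7
First 7 characters: "abonaah"
Remaining characters: "m"
Concatenate remaining + first: "m" + "abonaah" = "mabonaah"

mabonaah


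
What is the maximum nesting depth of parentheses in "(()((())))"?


Input: "(()((())))"
Tracking depth:
  Position 0 '(': depth becomes 1
  Position 1 '(': depth becomes 2
  Position 2 ')': depth becomes 1
  Position 3 '(': depth becomes 2
  Position 4 '(': depth becomes 3
  Position 5 '(': depth becomes 4
  Position 6 ')': depth becomes 3
  Position 7 ')': depth becomes 2
  Position 8 ')': depth becomes 1
  Position 9 ')': depth becomes 0
Maximum depth reached: 4

4


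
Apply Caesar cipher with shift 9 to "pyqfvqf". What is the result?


Caesar cipher: shift "pyqfvqf" by 9
  'p' (pos 15) + 9 = pos 24 = 'y'
  'y' (pos 24) + 9 = pos 7 = 'h'
  'q' (pos 16) + 9 = pos 25 = 'z'
  'f' (pos 5) + 9 = pos 14 = 'o'
  'v' (pos 21) + 9 = pos 4 = 'e'
  'q' (pos 16) + 9 = pos 25 = 'z'
  'f' (pos 5) + 9 = pos 14 = 'o'
Result: yhzoezo

yhzoezo


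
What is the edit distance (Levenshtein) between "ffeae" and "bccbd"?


Computing edit distance: "ffeae" -> "bccbd"
DP table:
           b    c    c    b    d
      0    1    2    3    4    5
  f   1    1    2    3    4    5
  f   2    2    2    3    4    5
  e   3    3    3    3    4    5
  a   4    4    4    4    4    5
  e   5    5    5    5    5    5
Edit distance = dp[5][5] = 5

5


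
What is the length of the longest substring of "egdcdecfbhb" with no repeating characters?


Input: "egdcdecfbhb"
Sliding window (track last position of each char):
  Position 0 ('e'): window [0,0] length 1 -- new best
  Position 1 ('g'): window [0,1] length 2 -- new best
  Position 2 ('d'): window [0,2] length 3 -- new best
  Position 3 ('c'): window [0,3] length 4 -- new best
  Position 4 ('d'): repeat (last at 2), move window start to 3
  Position 4 ('d'): window [3,4] length 2
  Position 5 ('e'): window [3,5] length 3
  Position 6 ('c'): repeat (last at 3), move window start to 4
  Position 6 ('c'): window [4,6] length 3
  Position 7 ('f'): window [4,7] length 4
  Position 8 ('b'): window [4,8] length 5 -- new best
  Position 9 ('h'): window [4,9] length 6 -- new best
  Position 10 ('b'): repeat (last at 8), move window start to 9
  Position 10 ('b'): window [9,10] length 2
Longest substring with no repeats: "decfbh" with length 6

6


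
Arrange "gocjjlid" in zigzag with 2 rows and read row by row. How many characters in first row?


Zigzag "gocjjlid" into 2 rows:
Placing characters:
  'g' => row 0
  'o' => row 1
  'c' => row 0
  'j' => row 1
  'j' => row 0
  'l' => row 1
  'i' => row 0
  'd' => row 1
Rows:
  Row 0: "gcji"
  Row 1: "ojld"
First row length: 4

4


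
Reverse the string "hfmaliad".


Input: hfmaliad
Reading characters right to left:
  Position 7: 'd'
  Position 6: 'a'
  Position 5: 'i'
  Position 4: 'l'
  Position 3: 'a'
  Position 2: 'm'
  Position 1: 'f'
  Position 0: 'h'
Reversed: dailamfh

dailamfh


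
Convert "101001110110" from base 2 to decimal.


Input: "101001110110" in base 2
Positional expansion:
  Digit '1' (value 1) x 2^11 = 2048
  Digit '0' (value 0) x 2^10 = 0
  Digit '1' (value 1) x 2^9 = 512
  Digit '0' (value 0) x 2^8 = 0
  Digit '0' (value 0) x 2^7 = 0
  Digit '1' (value 1) x 2^6 = 64
  Digit '1' (value 1) x 2^5 = 32
  Digit '1' (value 1) x 2^4 = 16
  Digit '0' (value 0) x 2^3 = 0
  Digit '1' (value 1) x 2^2 = 4
  Digit '1' (value 1) x 2^1 = 2
  Digit '0' (value 0) x 2^0 = 0
Sum = 2678

2678


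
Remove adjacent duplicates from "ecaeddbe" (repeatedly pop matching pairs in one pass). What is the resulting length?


Input: ecaeddbe
Stack-based adjacent duplicate removal:
  Read 'e': push. Stack: e
  Read 'c': push. Stack: ec
  Read 'a': push. Stack: eca
  Read 'e': push. Stack: ecae
  Read 'd': push. Stack: ecaed
  Read 'd': matches stack top 'd' => pop. Stack: ecae
  Read 'b': push. Stack: ecaeb
  Read 'e': push. Stack: ecaebe
Final stack: "ecaebe" (length 6)

6


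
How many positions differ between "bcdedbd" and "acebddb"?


Comparing "bcdedbd" and "acebddb" position by position:
  Position 0: 'b' vs 'a' => DIFFER
  Position 1: 'c' vs 'c' => same
  Position 2: 'd' vs 'e' => DIFFER
  Position 3: 'e' vs 'b' => DIFFER
  Position 4: 'd' vs 'd' => same
  Position 5: 'b' vs 'd' => DIFFER
  Position 6: 'd' vs 'b' => DIFFER
Positions that differ: 5

5


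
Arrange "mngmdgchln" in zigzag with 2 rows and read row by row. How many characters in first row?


Zigzag "mngmdgchln" into 2 rows:
Placing characters:
  'm' => row 0
  'n' => row 1
  'g' => row 0
  'm' => row 1
  'd' => row 0
  'g' => row 1
  'c' => row 0
  'h' => row 1
  'l' => row 0
  'n' => row 1
Rows:
  Row 0: "mgdcl"
  Row 1: "nmghn"
First row length: 5

5


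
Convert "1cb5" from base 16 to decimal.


Input: "1cb5" in base 16
Positional expansion:
  Digit '1' (value 1) x 16^3 = 4096
  Digit 'c' (value 12) x 16^2 = 3072
  Digit 'b' (value 11) x 16^1 = 176
  Digit '5' (value 5) x 16^0 = 5
Sum = 7349

7349


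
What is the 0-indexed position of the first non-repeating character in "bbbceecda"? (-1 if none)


Input: bbbceecda
Character frequencies:
  'a': 1
  'b': 3
  'c': 2
  'd': 1
  'e': 2
Scanning left to right for freq == 1:
  Position 0 ('b'): freq=3, skip
  Position 1 ('b'): freq=3, skip
  Position 2 ('b'): freq=3, skip
  Position 3 ('c'): freq=2, skip
  Position 4 ('e'): freq=2, skip
  Position 5 ('e'): freq=2, skip
  Position 6 ('c'): freq=2, skip
  Position 7 ('d'): unique! => answer = 7

7


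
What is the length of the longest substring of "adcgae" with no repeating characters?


Input: "adcgae"
Sliding window (track last position of each char):
  Position 0 ('a'): window [0,0] length 1 -- new best
  Position 1 ('d'): window [0,1] length 2 -- new best
  Position 2 ('c'): window [0,2] length 3 -- new best
  Position 3 ('g'): window [0,3] length 4 -- new best
  Position 4 ('a'): repeat (last at 0), move window start to 1
  Position 4 ('a'): window [1,4] length 4
  Position 5 ('e'): window [1,5] length 5 -- new best
Longest substring with no repeats: "dcgae" with length 5

5


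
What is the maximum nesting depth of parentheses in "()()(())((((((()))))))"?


Input: "()()(())((((((()))))))"
Tracking depth:
  Position 0 '(': depth becomes 1
  Position 1 ')': depth becomes 0
  Position 2 '(': depth becomes 1
  Position 3 ')': depth becomes 0
  Position 4 '(': depth becomes 1
  Position 5 '(': depth becomes 2
  Position 6 ')': depth becomes 1
  Position 7 ')': depth becomes 0
  Position 8 '(': depth becomes 1
  Position 9 '(': depth becomes 2
  Position 10 '(': depth becomes 3
  Position 11 '(': depth becomes 4
  Position 12 '(': depth becomes 5
  Position 13 '(': depth becomes 6
  Position 14 '(': depth becomes 7
  Position 15 ')': depth becomes 6
  Position 16 ')': depth becomes 5
  Position 17 ')': depth becomes 4
  Position 18 ')': depth becomes 3
  Position 19 ')': depth becomes 2
  Position 20 ')': depth becomes 1
  Position 21 ')': depth becomes 0
Maximum depth reached: 7

7


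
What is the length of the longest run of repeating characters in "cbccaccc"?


Input: "cbccaccc"
Scanning for longest run:
  Position 1 ('b'): new char, reset run to 1
  Position 2 ('c'): new char, reset run to 1
  Position 3 ('c'): continues run of 'c', length=2
  Position 4 ('a'): new char, reset run to 1
  Position 5 ('c'): new char, reset run to 1
  Position 6 ('c'): continues run of 'c', length=2
  Position 7 ('c'): continues run of 'c', length=3
Longest run: 'c' with length 3

3


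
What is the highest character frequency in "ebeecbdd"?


Input: ebeecbdd
Character counts:
  'b': 2
  'c': 1
  'd': 2
  'e': 3
Maximum frequency: 3

3


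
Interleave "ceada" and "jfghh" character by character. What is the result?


Interleaving "ceada" and "jfghh":
  Position 0: 'c' from first, 'j' from second => "cj"
  Position 1: 'e' from first, 'f' from second => "ef"
  Position 2: 'a' from first, 'g' from second => "ag"
  Position 3: 'd' from first, 'h' from second => "dh"
  Position 4: 'a' from first, 'h' from second => "ah"
Result: cjefagdhah

cjefagdhah


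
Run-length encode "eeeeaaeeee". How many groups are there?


Input: eeeeaaeeee
Scanning for consecutive runs:
  Group 1: 'e' x 4 (positions 0-3)
  Group 2: 'a' x 2 (positions 4-5)
  Group 3: 'e' x 4 (positions 6-9)
Total groups: 3

3


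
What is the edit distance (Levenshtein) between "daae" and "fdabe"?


Computing edit distance: "daae" -> "fdabe"
DP table:
           f    d    a    b    e
      0    1    2    3    4    5
  d   1    1    1    2    3    4
  a   2    2    2    1    2    3
  a   3    3    3    2    2    3
  e   4    4    4    3    3    2
Edit distance = dp[4][5] = 2

2


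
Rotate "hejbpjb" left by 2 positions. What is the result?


Input: "hejbpjb", rotate left by 2
First 2 characters: "he"
Remaining characters: "jbpjb"
Concatenate remaining + first: "jbpjb" + "he" = "jbpjbhe"

jbpjbhe


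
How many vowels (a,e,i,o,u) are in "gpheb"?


Input: gpheb
Checking each character:
  'g' at position 0: consonant
  'p' at position 1: consonant
  'h' at position 2: consonant
  'e' at position 3: vowel (running total: 1)
  'b' at position 4: consonant
Total vowels: 1

1


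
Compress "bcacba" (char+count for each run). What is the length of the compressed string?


Input: bcacba
Runs:
  'b' x 1 => "b1"
  'c' x 1 => "c1"
  'a' x 1 => "a1"
  'c' x 1 => "c1"
  'b' x 1 => "b1"
  'a' x 1 => "a1"
Compressed: "b1c1a1c1b1a1"
Compressed length: 12

12


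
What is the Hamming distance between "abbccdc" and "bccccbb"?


Comparing "abbccdc" and "bccccbb" position by position:
  Position 0: 'a' vs 'b' => differ
  Position 1: 'b' vs 'c' => differ
  Position 2: 'b' vs 'c' => differ
  Position 3: 'c' vs 'c' => same
  Position 4: 'c' vs 'c' => same
  Position 5: 'd' vs 'b' => differ
  Position 6: 'c' vs 'b' => differ
Total differences (Hamming distance): 5

5


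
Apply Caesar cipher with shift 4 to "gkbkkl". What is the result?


Caesar cipher: shift "gkbkkl" by 4
  'g' (pos 6) + 4 = pos 10 = 'k'
  'k' (pos 10) + 4 = pos 14 = 'o'
  'b' (pos 1) + 4 = pos 5 = 'f'
  'k' (pos 10) + 4 = pos 14 = 'o'
  'k' (pos 10) + 4 = pos 14 = 'o'
  'l' (pos 11) + 4 = pos 15 = 'p'
Result: kofoop

kofoop


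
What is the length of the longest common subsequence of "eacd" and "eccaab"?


LCS of "eacd" and "eccaab"
DP table:
           e    c    c    a    a    b
      0    0    0    0    0    0    0
  e   0    1    1    1    1    1    1
  a   0    1    1    1    2    2    2
  c   0    1    2    2    2    2    2
  d   0    1    2    2    2    2    2
LCS length = dp[4][6] = 2

2


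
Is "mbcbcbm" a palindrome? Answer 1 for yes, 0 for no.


Input: mbcbcbm
Reversed: mbcbcbm
  Compare pos 0 ('m') with pos 6 ('m'): match
  Compare pos 1 ('b') with pos 5 ('b'): match
  Compare pos 2 ('c') with pos 4 ('c'): match
Result: palindrome

1


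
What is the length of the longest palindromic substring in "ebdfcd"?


Input: "ebdfcd"
Checking substrings for palindromes:
  No multi-char palindromic substrings found
Longest palindromic substring: "e" with length 1

1


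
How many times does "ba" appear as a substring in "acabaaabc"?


Searching for "ba" in "acabaaabc"
Scanning each position:
  Position 0: "ac" => no
  Position 1: "ca" => no
  Position 2: "ab" => no
  Position 3: "ba" => MATCH
  Position 4: "aa" => no
  Position 5: "aa" => no
  Position 6: "ab" => no
  Position 7: "bc" => no
Total occurrences: 1

1


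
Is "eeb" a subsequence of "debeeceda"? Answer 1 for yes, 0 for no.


Check if "eeb" is a subsequence of "debeeceda"
Greedy scan:
  Position 0 ('d'): no match needed
  Position 1 ('e'): matches sub[0] = 'e'
  Position 2 ('b'): no match needed
  Position 3 ('e'): matches sub[1] = 'e'
  Position 4 ('e'): no match needed
  Position 5 ('c'): no match needed
  Position 6 ('e'): no match needed
  Position 7 ('d'): no match needed
  Position 8 ('a'): no match needed
Only matched 2/3 characters => not a subsequence

0


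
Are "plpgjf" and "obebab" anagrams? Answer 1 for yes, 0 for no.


Strings: "plpgjf", "obebab"
Sorted first:  fgjlpp
Sorted second: abbbeo
Differ at position 0: 'f' vs 'a' => not anagrams

0


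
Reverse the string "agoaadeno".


Input: agoaadeno
Reading characters right to left:
  Position 8: 'o'
  Position 7: 'n'
  Position 6: 'e'
  Position 5: 'd'
  Position 4: 'a'
  Position 3: 'a'
  Position 2: 'o'
  Position 1: 'g'
  Position 0: 'a'
Reversed: onedaaoga

onedaaoga


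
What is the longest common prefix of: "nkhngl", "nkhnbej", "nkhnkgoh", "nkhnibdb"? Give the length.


Words: nkhngl, nkhnbej, nkhnkgoh, nkhnibdb
  Position 0: all 'n' => match
  Position 1: all 'k' => match
  Position 2: all 'h' => match
  Position 3: all 'n' => match
  Position 4: ('g', 'b', 'k', 'i') => mismatch, stop
LCP = "nkhn" (length 4)

4


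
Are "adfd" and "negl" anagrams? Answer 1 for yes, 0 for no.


Strings: "adfd", "negl"
Sorted first:  addf
Sorted second: egln
Differ at position 0: 'a' vs 'e' => not anagrams

0


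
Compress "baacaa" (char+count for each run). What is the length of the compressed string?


Input: baacaa
Runs:
  'b' x 1 => "b1"
  'a' x 2 => "a2"
  'c' x 1 => "c1"
  'a' x 2 => "a2"
Compressed: "b1a2c1a2"
Compressed length: 8

8


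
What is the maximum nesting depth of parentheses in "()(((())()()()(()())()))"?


Input: "()(((())()()()(()())()))"
Tracking depth:
  Position 0 '(': depth becomes 1
  Position 1 ')': depth becomes 0
  Position 2 '(': depth becomes 1
  Position 3 '(': depth becomes 2
  Position 4 '(': depth becomes 3
  Position 5 '(': depth becomes 4
  Position 6 ')': depth becomes 3
  Position 7 ')': depth becomes 2
  Position 8 '(': depth becomes 3
  Position 9 ')': depth becomes 2
  Position 10 '(': depth becomes 3
  Position 11 ')': depth becomes 2
  Position 12 '(': depth becomes 3
  Position 13 ')': depth becomes 2
  Position 14 '(': depth becomes 3
  Position 15 '(': depth becomes 4
  Position 16 ')': depth becomes 3
  Position 17 '(': depth becomes 4
  Position 18 ')': depth becomes 3
  Position 19 ')': depth becomes 2
  Position 20 '(': depth becomes 3
  Position 21 ')': depth becomes 2
  Position 22 ')': depth becomes 1
  Position 23 ')': depth becomes 0
Maximum depth reached: 4

4


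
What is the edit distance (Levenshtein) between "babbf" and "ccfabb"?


Computing edit distance: "babbf" -> "ccfabb"
DP table:
           c    c    f    a    b    b
      0    1    2    3    4    5    6
  b   1    1    2    3    4    4    5
  a   2    2    2    3    3    4    5
  b   3    3    3    3    4    3    4
  b   4    4    4    4    4    4    3
  f   5    5    5    4    5    5    4
Edit distance = dp[5][6] = 4

4


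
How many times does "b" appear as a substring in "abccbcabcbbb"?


Searching for "b" in "abccbcabcbbb"
Scanning each position:
  Position 0: "a" => no
  Position 1: "b" => MATCH
  Position 2: "c" => no
  Position 3: "c" => no
  Position 4: "b" => MATCH
  Position 5: "c" => no
  Position 6: "a" => no
  Position 7: "b" => MATCH
  Position 8: "c" => no
  Position 9: "b" => MATCH
  Position 10: "b" => MATCH
  Position 11: "b" => MATCH
Total occurrences: 6

6


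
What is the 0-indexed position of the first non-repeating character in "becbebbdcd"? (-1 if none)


Input: becbebbdcd
Character frequencies:
  'b': 4
  'c': 2
  'd': 2
  'e': 2
Scanning left to right for freq == 1:
  Position 0 ('b'): freq=4, skip
  Position 1 ('e'): freq=2, skip
  Position 2 ('c'): freq=2, skip
  Position 3 ('b'): freq=4, skip
  Position 4 ('e'): freq=2, skip
  Position 5 ('b'): freq=4, skip
  Position 6 ('b'): freq=4, skip
  Position 7 ('d'): freq=2, skip
  Position 8 ('c'): freq=2, skip
  Position 9 ('d'): freq=2, skip
  No unique character found => answer = -1

-1


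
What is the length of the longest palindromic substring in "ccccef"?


Input: "ccccef"
Checking substrings for palindromes:
  [0:4] "cccc" (len 4) => palindrome
  [0:3] "ccc" (len 3) => palindrome
  [1:4] "ccc" (len 3) => palindrome
  [0:2] "cc" (len 2) => palindrome
  [1:3] "cc" (len 2) => palindrome
  [2:4] "cc" (len 2) => palindrome
Longest palindromic substring: "cccc" with length 4

4


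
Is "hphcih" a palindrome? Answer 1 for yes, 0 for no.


Input: hphcih
Reversed: hichph
  Compare pos 0 ('h') with pos 5 ('h'): match
  Compare pos 1 ('p') with pos 4 ('i'): MISMATCH
  Compare pos 2 ('h') with pos 3 ('c'): MISMATCH
Result: not a palindrome

0


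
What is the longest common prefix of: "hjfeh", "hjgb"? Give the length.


Words: hjfeh, hjgb
  Position 0: all 'h' => match
  Position 1: all 'j' => match
  Position 2: ('f', 'g') => mismatch, stop
LCP = "hj" (length 2)

2


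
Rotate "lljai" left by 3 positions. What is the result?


Input: "lljai", rotate left by 3
First 3 characters: "llj"
Remaining characters: "ai"
Concatenate remaining + first: "ai" + "llj" = "aillj"

aillj


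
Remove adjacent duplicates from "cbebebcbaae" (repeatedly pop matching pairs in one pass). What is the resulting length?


Input: cbebebcbaae
Stack-based adjacent duplicate removal:
  Read 'c': push. Stack: c
  Read 'b': push. Stack: cb
  Read 'e': push. Stack: cbe
  Read 'b': push. Stack: cbeb
  Read 'e': push. Stack: cbebe
  Read 'b': push. Stack: cbebeb
  Read 'c': push. Stack: cbebebc
  Read 'b': push. Stack: cbebebcb
  Read 'a': push. Stack: cbebebcba
  Read 'a': matches stack top 'a' => pop. Stack: cbebebcb
  Read 'e': push. Stack: cbebebcbe
Final stack: "cbebebcbe" (length 9)

9


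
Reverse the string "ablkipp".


Input: ablkipp
Reading characters right to left:
  Position 6: 'p'
  Position 5: 'p'
  Position 4: 'i'
  Position 3: 'k'
  Position 2: 'l'
  Position 1: 'b'
  Position 0: 'a'
Reversed: ppiklba

ppiklba


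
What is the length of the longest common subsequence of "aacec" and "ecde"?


LCS of "aacec" and "ecde"
DP table:
           e    c    d    e
      0    0    0    0    0
  a   0    0    0    0    0
  a   0    0    0    0    0
  c   0    0    1    1    1
  e   0    1    1    1    2
  c   0    1    2    2    2
LCS length = dp[5][4] = 2

2


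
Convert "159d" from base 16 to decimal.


Input: "159d" in base 16
Positional expansion:
  Digit '1' (value 1) x 16^3 = 4096
  Digit '5' (value 5) x 16^2 = 1280
  Digit '9' (value 9) x 16^1 = 144
  Digit 'd' (value 13) x 16^0 = 13
Sum = 5533

5533


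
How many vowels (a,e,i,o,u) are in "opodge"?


Input: opodge
Checking each character:
  'o' at position 0: vowel (running total: 1)
  'p' at position 1: consonant
  'o' at position 2: vowel (running total: 2)
  'd' at position 3: consonant
  'g' at position 4: consonant
  'e' at position 5: vowel (running total: 3)
Total vowels: 3

3


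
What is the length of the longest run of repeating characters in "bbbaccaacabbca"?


Input: "bbbaccaacabbca"
Scanning for longest run:
  Position 1 ('b'): continues run of 'b', length=2
  Position 2 ('b'): continues run of 'b', length=3
  Position 3 ('a'): new char, reset run to 1
  Position 4 ('c'): new char, reset run to 1
  Position 5 ('c'): continues run of 'c', length=2
  Position 6 ('a'): new char, reset run to 1
  Position 7 ('a'): continues run of 'a', length=2
  Position 8 ('c'): new char, reset run to 1
  Position 9 ('a'): new char, reset run to 1
  Position 10 ('b'): new char, reset run to 1
  Position 11 ('b'): continues run of 'b', length=2
  Position 12 ('c'): new char, reset run to 1
  Position 13 ('a'): new char, reset run to 1
Longest run: 'b' with length 3

3


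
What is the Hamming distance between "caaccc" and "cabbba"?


Comparing "caaccc" and "cabbba" position by position:
  Position 0: 'c' vs 'c' => same
  Position 1: 'a' vs 'a' => same
  Position 2: 'a' vs 'b' => differ
  Position 3: 'c' vs 'b' => differ
  Position 4: 'c' vs 'b' => differ
  Position 5: 'c' vs 'a' => differ
Total differences (Hamming distance): 4

4


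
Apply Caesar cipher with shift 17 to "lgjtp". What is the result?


Caesar cipher: shift "lgjtp" by 17
  'l' (pos 11) + 17 = pos 2 = 'c'
  'g' (pos 6) + 17 = pos 23 = 'x'
  'j' (pos 9) + 17 = pos 0 = 'a'
  't' (pos 19) + 17 = pos 10 = 'k'
  'p' (pos 15) + 17 = pos 6 = 'g'
Result: cxakg

cxakg


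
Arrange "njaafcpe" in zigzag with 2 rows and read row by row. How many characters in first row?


Zigzag "njaafcpe" into 2 rows:
Placing characters:
  'n' => row 0
  'j' => row 1
  'a' => row 0
  'a' => row 1
  'f' => row 0
  'c' => row 1
  'p' => row 0
  'e' => row 1
Rows:
  Row 0: "nafp"
  Row 1: "jace"
First row length: 4

4


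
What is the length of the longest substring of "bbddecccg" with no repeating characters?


Input: "bbddecccg"
Sliding window (track last position of each char):
  Position 0 ('b'): window [0,0] length 1 -- new best
  Position 1 ('b'): repeat (last at 0), move window start to 1
  Position 1 ('b'): window [1,1] length 1
  Position 2 ('d'): window [1,2] length 2 -- new best
  Position 3 ('d'): repeat (last at 2), move window start to 3
  Position 3 ('d'): window [3,3] length 1
  Position 4 ('e'): window [3,4] length 2
  Position 5 ('c'): window [3,5] length 3 -- new best
  Position 6 ('c'): repeat (last at 5), move window start to 6
  Position 6 ('c'): window [6,6] length 1
  Position 7 ('c'): repeat (last at 6), move window start to 7
  Position 7 ('c'): window [7,7] length 1
  Position 8 ('g'): window [7,8] length 2
Longest substring with no repeats: "dec" with length 3

3


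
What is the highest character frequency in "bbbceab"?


Input: bbbceab
Character counts:
  'a': 1
  'b': 4
  'c': 1
  'e': 1
Maximum frequency: 4

4


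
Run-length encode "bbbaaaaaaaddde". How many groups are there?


Input: bbbaaaaaaaddde
Scanning for consecutive runs:
  Group 1: 'b' x 3 (positions 0-2)
  Group 2: 'a' x 7 (positions 3-9)
  Group 3: 'd' x 3 (positions 10-12)
  Group 4: 'e' x 1 (positions 13-13)
Total groups: 4

4


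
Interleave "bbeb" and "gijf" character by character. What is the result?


Interleaving "bbeb" and "gijf":
  Position 0: 'b' from first, 'g' from second => "bg"
  Position 1: 'b' from first, 'i' from second => "bi"
  Position 2: 'e' from first, 'j' from second => "ej"
  Position 3: 'b' from first, 'f' from second => "bf"
Result: bgbiejbf

bgbiejbf


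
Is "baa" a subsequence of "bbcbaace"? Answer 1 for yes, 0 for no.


Check if "baa" is a subsequence of "bbcbaace"
Greedy scan:
  Position 0 ('b'): matches sub[0] = 'b'
  Position 1 ('b'): no match needed
  Position 2 ('c'): no match needed
  Position 3 ('b'): no match needed
  Position 4 ('a'): matches sub[1] = 'a'
  Position 5 ('a'): matches sub[2] = 'a'
  Position 6 ('c'): no match needed
  Position 7 ('e'): no match needed
All 3 characters matched => is a subsequence

1


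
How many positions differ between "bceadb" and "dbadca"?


Comparing "bceadb" and "dbadca" position by position:
  Position 0: 'b' vs 'd' => DIFFER
  Position 1: 'c' vs 'b' => DIFFER
  Position 2: 'e' vs 'a' => DIFFER
  Position 3: 'a' vs 'd' => DIFFER
  Position 4: 'd' vs 'c' => DIFFER
  Position 5: 'b' vs 'a' => DIFFER
Positions that differ: 6

6


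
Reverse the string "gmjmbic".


Input: gmjmbic
Reading characters right to left:
  Position 6: 'c'
  Position 5: 'i'
  Position 4: 'b'
  Position 3: 'm'
  Position 2: 'j'
  Position 1: 'm'
  Position 0: 'g'
Reversed: cibmjmg

cibmjmg
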